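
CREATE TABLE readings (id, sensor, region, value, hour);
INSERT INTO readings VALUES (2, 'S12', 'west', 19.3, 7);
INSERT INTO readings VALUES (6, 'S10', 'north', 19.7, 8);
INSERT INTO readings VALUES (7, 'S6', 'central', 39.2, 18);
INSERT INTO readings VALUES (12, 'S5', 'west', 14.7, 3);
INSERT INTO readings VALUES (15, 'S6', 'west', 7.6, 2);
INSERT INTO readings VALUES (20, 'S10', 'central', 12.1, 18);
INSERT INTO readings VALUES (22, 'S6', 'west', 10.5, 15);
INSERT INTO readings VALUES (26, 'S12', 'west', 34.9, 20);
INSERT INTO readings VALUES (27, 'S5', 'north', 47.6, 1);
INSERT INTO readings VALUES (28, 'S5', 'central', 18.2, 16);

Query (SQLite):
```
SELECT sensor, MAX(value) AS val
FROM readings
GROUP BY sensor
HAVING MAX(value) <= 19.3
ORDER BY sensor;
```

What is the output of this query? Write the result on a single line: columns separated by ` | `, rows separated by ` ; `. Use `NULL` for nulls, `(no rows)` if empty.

(no rows)

Partition readings by sensor; compute MAX(value) within each group.
HAVING: keep groups where MAX(value) <= 19.3.
  S10: ids {6, 20} → MAX(value)=19.7
  S12: ids {2, 26} → MAX(value)=34.9
  S5: ids {12, 27, 28} → MAX(value)=47.6
  S6: ids {7, 15, 22} → MAX(value)=39.2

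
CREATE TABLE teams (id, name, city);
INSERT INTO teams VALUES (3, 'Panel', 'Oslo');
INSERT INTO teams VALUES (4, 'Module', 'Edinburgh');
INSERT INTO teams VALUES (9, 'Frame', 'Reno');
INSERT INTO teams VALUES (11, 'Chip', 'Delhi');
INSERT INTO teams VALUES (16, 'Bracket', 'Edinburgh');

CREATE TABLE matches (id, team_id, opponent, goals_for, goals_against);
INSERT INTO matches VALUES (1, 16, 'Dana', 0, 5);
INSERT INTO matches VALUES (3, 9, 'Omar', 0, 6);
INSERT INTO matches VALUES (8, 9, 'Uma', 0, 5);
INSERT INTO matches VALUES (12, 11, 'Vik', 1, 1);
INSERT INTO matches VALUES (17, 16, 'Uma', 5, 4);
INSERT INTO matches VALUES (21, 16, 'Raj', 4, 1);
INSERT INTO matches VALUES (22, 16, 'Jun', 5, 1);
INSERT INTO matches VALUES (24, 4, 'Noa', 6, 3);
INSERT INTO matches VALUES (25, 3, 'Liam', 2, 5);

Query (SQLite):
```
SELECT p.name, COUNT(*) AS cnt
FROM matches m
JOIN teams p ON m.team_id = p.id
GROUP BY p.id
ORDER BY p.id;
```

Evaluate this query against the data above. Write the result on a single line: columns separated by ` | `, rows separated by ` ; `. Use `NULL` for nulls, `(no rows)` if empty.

Join each matches row to its teams via team_id.
Group joined rows by teams.id; compute COUNT(*) per group.
  3: ids {25} → COUNT(*)=1
  4: ids {24} → COUNT(*)=1
  9: ids {3, 8} → COUNT(*)=2
  11: ids {12} → COUNT(*)=1
  16: ids {1, 17, 21, 22} → COUNT(*)=4

Panel | 1 ; Module | 1 ; Frame | 2 ; Chip | 1 ; Bracket | 4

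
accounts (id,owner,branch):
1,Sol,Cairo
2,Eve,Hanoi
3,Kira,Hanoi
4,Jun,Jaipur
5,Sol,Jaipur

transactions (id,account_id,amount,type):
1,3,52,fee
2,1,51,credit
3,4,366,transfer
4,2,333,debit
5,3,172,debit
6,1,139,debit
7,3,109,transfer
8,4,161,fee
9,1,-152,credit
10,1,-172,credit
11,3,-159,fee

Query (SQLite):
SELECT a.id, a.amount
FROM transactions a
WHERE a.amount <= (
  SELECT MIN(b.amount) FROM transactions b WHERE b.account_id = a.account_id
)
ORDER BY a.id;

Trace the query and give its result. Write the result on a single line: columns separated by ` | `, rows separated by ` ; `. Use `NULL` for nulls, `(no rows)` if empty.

For each transactions row a, compute MIN(amount) over rows sharing a.account_id.
Keep row a if a.amount <= that per-group MIN.
  account_id=1: MIN(amount) = -172
  account_id=2: MIN(amount) = 333
  account_id=3: MIN(amount) = -159
  account_id=4: MIN(amount) = 161

4 | 333 ; 8 | 161 ; 10 | -172 ; 11 | -159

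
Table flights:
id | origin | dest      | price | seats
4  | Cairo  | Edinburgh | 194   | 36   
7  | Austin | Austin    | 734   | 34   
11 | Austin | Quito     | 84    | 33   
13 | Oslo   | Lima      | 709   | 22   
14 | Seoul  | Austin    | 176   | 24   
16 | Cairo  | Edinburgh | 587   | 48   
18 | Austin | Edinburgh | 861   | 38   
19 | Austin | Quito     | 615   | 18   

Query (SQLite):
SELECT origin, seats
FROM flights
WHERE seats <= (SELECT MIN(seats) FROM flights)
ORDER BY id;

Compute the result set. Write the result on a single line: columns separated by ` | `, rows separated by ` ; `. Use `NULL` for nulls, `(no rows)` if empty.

Scalar subquery: MIN(seats) over all flights rows = 18.
Keep rows where seats <= that value.

Austin | 18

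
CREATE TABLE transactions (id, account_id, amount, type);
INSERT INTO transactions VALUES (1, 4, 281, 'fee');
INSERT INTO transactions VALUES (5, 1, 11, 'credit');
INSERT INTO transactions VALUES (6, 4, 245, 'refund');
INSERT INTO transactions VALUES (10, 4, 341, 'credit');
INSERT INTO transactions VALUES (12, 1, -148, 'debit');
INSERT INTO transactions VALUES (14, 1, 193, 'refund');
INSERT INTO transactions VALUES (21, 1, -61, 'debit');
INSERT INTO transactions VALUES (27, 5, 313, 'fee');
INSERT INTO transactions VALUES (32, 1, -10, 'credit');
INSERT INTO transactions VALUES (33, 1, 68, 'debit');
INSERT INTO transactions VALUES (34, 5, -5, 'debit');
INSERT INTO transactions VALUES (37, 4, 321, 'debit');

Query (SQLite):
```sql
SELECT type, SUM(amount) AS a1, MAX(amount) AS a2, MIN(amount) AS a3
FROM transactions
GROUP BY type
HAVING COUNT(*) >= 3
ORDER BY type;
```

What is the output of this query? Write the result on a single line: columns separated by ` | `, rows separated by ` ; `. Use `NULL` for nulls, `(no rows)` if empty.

credit | 342 | 341 | -10 ; debit | 175 | 321 | -148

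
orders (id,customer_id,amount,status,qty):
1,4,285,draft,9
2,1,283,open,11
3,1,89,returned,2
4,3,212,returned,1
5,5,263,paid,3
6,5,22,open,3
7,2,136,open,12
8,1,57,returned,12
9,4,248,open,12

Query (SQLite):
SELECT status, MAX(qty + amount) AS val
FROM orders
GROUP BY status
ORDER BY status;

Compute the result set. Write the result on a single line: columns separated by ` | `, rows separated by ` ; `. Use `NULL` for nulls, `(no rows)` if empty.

draft | 294 ; open | 294 ; paid | 266 ; returned | 213

For each row compute qty + amount.
Group by status; take MAX of the expression per group.
  draft: ids {1} → MAX(qty + amount)=294
  open: ids {2, 6, 7, 9} → MAX(qty + amount)=294
  paid: ids {5} → MAX(qty + amount)=266
  returned: ids {3, 4, 8} → MAX(qty + amount)=213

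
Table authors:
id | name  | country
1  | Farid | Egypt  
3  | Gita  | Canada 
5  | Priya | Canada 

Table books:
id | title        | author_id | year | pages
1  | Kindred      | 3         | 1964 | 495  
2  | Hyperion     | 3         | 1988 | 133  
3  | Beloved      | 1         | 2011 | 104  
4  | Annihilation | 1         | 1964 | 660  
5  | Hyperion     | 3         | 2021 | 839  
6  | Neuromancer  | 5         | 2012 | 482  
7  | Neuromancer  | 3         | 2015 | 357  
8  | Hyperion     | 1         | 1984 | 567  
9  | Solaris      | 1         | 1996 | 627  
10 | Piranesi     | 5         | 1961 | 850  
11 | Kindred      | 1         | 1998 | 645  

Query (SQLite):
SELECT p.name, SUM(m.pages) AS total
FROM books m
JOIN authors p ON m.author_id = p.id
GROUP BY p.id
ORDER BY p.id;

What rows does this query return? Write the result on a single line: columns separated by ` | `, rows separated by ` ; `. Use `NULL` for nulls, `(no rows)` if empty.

Farid | 2603 ; Gita | 1824 ; Priya | 1332

Join each books row to its authors via author_id.
Group joined rows by authors.id; compute SUM(m.pages) per group.
  1: ids {3, 4, 8, 9, 11} → SUM(m.pages)=2603
  3: ids {1, 2, 5, 7} → SUM(m.pages)=1824
  5: ids {6, 10} → SUM(m.pages)=1332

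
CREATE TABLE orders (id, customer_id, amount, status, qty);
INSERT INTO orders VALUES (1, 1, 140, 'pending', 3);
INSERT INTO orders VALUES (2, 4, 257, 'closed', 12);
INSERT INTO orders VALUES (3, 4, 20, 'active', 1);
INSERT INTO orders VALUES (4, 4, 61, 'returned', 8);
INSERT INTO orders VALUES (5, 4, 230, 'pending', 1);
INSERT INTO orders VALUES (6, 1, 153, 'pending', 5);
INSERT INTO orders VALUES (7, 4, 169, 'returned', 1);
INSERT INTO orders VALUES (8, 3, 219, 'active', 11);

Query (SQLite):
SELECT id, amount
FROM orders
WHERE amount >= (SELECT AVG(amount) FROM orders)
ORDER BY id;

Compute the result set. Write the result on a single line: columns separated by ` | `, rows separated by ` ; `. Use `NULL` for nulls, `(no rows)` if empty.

2 | 257 ; 5 | 230 ; 7 | 169 ; 8 | 219

Scalar subquery: AVG(amount) over all orders rows = 156.125.
Keep rows where amount >= that value.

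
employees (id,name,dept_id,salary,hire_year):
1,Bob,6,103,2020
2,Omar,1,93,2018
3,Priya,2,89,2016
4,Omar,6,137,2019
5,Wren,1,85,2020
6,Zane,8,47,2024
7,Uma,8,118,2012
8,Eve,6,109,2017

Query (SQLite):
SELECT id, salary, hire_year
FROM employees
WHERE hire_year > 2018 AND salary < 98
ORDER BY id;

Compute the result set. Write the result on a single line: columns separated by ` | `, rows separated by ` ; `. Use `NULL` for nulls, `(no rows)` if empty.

5 | 85 | 2020 ; 6 | 47 | 2024

hire_year > 2018: ids {1, 4, 5, 6}
salary < 98: ids {2, 3, 5, 6}
Combine with AND.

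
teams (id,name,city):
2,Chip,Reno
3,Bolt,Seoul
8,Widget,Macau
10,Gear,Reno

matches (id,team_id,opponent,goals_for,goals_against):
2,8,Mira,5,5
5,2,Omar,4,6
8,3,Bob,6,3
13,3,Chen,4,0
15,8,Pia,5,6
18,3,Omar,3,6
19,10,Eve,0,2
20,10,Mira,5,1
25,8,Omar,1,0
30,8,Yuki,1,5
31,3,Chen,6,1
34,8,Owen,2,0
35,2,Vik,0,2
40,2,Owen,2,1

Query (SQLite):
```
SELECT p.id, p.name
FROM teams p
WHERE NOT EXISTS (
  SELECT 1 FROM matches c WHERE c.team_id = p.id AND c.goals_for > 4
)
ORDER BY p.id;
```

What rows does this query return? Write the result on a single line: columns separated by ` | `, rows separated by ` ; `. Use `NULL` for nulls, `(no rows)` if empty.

For each teams row, check whether any matches with matching team_id has goals_for > 4.
Keep rows where that is false.

2 | Chip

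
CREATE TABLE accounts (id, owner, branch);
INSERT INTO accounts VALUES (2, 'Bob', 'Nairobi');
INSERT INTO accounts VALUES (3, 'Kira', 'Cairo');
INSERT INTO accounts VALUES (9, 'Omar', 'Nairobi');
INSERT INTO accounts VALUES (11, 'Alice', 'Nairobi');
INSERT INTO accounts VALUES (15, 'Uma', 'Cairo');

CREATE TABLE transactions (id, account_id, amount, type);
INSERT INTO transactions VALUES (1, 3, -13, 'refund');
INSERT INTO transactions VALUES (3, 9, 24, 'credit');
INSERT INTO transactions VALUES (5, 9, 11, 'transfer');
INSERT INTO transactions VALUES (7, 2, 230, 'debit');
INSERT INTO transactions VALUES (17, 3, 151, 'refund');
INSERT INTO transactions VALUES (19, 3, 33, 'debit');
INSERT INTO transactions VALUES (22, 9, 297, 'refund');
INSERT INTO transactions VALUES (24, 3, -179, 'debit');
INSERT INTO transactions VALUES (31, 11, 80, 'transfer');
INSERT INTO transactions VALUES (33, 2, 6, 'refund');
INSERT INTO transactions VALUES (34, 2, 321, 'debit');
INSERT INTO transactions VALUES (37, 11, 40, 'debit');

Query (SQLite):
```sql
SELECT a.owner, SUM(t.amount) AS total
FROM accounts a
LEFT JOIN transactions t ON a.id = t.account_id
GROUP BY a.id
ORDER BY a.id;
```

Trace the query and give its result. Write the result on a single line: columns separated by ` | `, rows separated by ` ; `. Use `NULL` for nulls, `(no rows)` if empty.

Bob | 557 ; Kira | -8 ; Omar | 332 ; Alice | 120 ; Uma | NULL

LEFT JOIN keeps every accounts row; unmatched ones get NULL for transactions columns.
Group by accounts.id and compute SUM(t.amount). SUM over an all-NULL group is NULL.
  2: ids {7, 33, 34} → SUM(t.amount)=557
  3: ids {1, 17, 19, 24} → SUM(t.amount)=-8
  9: ids {3, 5, 22} → SUM(t.amount)=332
  11: ids {31, 37} → SUM(t.amount)=120
  15: ids {—} → SUM(t.amount)=NULL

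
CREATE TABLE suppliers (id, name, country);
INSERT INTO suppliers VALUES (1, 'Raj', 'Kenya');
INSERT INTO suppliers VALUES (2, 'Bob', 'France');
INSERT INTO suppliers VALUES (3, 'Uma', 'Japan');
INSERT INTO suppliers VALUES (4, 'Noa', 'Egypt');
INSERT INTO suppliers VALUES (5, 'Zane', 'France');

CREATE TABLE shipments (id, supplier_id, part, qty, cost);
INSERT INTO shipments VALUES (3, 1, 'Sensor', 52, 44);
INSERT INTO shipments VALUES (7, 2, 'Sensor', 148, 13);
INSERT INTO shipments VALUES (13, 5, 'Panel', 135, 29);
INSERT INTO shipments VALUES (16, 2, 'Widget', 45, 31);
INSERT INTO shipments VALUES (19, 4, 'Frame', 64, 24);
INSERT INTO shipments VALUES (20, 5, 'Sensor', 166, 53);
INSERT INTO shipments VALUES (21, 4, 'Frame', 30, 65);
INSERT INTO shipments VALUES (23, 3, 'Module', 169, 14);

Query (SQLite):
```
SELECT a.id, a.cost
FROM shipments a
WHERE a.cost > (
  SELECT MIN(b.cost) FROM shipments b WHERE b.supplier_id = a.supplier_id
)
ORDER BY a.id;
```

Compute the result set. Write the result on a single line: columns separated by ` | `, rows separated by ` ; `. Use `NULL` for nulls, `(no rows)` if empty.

16 | 31 ; 20 | 53 ; 21 | 65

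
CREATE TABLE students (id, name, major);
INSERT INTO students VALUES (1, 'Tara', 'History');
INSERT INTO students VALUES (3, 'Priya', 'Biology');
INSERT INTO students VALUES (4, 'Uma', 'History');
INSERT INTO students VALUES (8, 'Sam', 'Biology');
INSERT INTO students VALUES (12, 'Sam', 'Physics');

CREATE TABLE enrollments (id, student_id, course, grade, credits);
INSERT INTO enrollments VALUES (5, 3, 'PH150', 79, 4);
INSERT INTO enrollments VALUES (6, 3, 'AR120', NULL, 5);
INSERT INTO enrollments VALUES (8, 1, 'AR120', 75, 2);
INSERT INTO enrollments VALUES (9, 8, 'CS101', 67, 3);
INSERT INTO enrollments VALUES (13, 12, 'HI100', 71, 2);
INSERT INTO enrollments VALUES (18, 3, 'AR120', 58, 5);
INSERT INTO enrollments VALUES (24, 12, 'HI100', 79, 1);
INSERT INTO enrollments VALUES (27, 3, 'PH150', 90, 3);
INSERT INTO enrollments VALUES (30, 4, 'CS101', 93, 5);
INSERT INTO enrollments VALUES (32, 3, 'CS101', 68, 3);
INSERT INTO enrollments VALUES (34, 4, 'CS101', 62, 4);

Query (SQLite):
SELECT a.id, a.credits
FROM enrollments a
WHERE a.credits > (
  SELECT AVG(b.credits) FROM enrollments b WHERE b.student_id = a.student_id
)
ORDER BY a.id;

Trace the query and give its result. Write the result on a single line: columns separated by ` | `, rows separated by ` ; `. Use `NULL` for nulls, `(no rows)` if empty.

For each enrollments row a, compute AVG(credits) over rows sharing a.student_id.
Keep row a if a.credits > that per-group AVG.
  student_id=1: AVG(credits) = 2.0
  student_id=3: AVG(credits) = 4.0
  student_id=4: AVG(credits) = 4.5
  student_id=8: AVG(credits) = 3.0
  student_id=12: AVG(credits) = 1.5

6 | 5 ; 13 | 2 ; 18 | 5 ; 30 | 5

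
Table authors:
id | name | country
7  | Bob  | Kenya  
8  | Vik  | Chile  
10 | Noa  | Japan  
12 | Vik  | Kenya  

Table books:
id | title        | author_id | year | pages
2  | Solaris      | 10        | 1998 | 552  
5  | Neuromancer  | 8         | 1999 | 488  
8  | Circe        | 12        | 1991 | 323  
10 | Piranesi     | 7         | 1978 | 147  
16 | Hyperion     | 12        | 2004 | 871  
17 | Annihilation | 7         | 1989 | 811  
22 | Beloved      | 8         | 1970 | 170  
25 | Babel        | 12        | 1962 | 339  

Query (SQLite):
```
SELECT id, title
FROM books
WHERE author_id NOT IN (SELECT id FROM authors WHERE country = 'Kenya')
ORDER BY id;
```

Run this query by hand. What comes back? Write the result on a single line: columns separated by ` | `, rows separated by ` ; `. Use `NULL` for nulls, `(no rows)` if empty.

2 | Solaris ; 5 | Neuromancer ; 22 | Beloved

Inner query: authors.id where country = 'Kenya'.
Outer: keep books rows whose author_id is not in that set.
Inner query → {7, 12}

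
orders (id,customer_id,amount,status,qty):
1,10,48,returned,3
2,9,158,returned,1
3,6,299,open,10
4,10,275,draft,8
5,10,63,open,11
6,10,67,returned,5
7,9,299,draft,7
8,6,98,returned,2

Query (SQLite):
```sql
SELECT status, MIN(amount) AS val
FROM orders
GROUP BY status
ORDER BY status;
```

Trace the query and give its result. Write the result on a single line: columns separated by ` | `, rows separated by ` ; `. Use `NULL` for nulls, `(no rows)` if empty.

draft | 275 ; open | 63 ; returned | 48

Partition orders by status; compute MIN(amount) within each group.
  draft: ids {4, 7} → MIN(amount)=275
  open: ids {3, 5} → MIN(amount)=63
  returned: ids {1, 2, 6, 8} → MIN(amount)=48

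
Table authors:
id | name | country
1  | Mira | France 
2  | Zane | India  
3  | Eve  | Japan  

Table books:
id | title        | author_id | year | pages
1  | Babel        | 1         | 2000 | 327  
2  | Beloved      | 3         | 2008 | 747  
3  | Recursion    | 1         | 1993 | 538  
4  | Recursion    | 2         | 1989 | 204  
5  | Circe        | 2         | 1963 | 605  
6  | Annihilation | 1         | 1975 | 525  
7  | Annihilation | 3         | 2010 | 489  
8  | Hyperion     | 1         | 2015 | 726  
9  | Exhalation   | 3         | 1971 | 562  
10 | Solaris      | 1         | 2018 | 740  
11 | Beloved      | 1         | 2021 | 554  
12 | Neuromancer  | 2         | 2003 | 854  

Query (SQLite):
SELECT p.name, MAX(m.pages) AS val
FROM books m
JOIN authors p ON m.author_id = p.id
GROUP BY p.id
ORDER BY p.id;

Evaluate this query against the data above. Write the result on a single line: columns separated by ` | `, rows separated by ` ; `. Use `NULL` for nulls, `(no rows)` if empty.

Join each books row to its authors via author_id.
Group joined rows by authors.id; compute MAX(m.pages) per group.
  1: ids {1, 3, 6, 8, 10, 11} → MAX(m.pages)=740
  2: ids {4, 5, 12} → MAX(m.pages)=854
  3: ids {2, 7, 9} → MAX(m.pages)=747

Mira | 740 ; Zane | 854 ; Eve | 747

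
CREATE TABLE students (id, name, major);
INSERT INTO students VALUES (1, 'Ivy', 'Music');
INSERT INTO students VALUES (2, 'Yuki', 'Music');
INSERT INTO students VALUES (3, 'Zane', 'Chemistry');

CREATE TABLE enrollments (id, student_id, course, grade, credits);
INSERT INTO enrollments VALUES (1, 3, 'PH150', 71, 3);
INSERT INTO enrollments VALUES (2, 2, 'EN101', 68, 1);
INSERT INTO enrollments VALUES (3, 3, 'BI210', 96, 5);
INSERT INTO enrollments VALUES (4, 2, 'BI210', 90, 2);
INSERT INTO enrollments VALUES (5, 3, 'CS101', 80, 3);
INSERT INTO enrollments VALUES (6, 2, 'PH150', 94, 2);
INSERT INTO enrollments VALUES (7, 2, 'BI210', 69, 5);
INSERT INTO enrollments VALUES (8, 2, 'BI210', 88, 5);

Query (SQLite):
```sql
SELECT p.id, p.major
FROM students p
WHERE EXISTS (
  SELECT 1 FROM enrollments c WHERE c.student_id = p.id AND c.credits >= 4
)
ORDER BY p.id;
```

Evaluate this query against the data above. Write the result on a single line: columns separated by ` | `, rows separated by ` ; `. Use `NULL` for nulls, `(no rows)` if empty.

For each students row, check whether any enrollments with matching student_id has credits >= 4.
Keep rows where that is true.

2 | Music ; 3 | Chemistry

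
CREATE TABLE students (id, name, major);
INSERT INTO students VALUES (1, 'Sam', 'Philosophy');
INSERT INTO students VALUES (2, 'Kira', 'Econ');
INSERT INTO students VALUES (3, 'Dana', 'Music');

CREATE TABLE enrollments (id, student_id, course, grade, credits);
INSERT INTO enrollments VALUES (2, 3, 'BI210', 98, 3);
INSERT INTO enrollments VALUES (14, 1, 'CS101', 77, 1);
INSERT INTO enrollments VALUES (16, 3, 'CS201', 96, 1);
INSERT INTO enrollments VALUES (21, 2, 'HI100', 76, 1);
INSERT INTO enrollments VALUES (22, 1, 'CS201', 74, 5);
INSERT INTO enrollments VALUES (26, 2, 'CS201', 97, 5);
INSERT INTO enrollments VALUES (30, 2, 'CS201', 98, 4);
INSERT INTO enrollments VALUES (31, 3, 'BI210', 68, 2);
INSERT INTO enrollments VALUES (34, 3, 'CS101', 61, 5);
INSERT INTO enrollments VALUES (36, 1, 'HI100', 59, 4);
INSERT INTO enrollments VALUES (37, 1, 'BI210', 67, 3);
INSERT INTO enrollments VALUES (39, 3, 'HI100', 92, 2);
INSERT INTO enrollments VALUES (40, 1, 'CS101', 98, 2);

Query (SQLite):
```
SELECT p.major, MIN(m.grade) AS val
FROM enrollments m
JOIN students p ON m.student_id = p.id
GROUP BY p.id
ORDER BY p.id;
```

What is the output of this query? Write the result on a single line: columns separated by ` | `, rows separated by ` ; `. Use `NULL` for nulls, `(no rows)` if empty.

Philosophy | 59 ; Econ | 76 ; Music | 61

Join each enrollments row to its students via student_id.
Group joined rows by students.id; compute MIN(m.grade) per group.
  1: ids {14, 22, 36, 37, 40} → MIN(m.grade)=59
  2: ids {21, 26, 30} → MIN(m.grade)=76
  3: ids {2, 16, 31, 34, 39} → MIN(m.grade)=61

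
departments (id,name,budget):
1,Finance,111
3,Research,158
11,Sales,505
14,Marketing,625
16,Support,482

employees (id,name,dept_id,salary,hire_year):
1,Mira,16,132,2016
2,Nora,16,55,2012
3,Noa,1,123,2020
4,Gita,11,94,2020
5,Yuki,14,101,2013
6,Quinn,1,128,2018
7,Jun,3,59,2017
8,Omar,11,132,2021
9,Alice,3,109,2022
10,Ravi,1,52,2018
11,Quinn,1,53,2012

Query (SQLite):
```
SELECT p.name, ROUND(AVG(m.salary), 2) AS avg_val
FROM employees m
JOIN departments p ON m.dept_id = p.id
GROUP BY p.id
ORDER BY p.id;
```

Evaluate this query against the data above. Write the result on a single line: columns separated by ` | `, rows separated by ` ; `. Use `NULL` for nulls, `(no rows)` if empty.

Finance | 89 ; Research | 84 ; Sales | 113 ; Marketing | 101 ; Support | 93.5

Join each employees row to its departments via dept_id.
Group joined rows by departments.id; compute ROUND(AVG(m.salary), 2) per group.
  1: ids {3, 6, 10, 11} → ROUND(AVG(m.salary), 2)=89
  3: ids {7, 9} → ROUND(AVG(m.salary), 2)=84
  11: ids {4, 8} → ROUND(AVG(m.salary), 2)=113
  14: ids {5} → ROUND(AVG(m.salary), 2)=101
  16: ids {1, 2} → ROUND(AVG(m.salary), 2)=93.5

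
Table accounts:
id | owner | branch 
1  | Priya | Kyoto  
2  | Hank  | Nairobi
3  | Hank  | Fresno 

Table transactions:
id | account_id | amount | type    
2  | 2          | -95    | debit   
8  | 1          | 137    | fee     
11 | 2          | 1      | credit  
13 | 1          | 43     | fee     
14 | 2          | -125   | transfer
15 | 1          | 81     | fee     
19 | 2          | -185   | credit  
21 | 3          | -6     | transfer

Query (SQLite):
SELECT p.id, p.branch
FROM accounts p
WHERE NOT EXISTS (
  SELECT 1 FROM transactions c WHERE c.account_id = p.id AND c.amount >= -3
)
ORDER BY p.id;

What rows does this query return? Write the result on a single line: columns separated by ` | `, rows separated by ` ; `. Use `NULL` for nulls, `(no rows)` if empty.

3 | Fresno

For each accounts row, check whether any transactions with matching account_id has amount >= -3.
Keep rows where that is false.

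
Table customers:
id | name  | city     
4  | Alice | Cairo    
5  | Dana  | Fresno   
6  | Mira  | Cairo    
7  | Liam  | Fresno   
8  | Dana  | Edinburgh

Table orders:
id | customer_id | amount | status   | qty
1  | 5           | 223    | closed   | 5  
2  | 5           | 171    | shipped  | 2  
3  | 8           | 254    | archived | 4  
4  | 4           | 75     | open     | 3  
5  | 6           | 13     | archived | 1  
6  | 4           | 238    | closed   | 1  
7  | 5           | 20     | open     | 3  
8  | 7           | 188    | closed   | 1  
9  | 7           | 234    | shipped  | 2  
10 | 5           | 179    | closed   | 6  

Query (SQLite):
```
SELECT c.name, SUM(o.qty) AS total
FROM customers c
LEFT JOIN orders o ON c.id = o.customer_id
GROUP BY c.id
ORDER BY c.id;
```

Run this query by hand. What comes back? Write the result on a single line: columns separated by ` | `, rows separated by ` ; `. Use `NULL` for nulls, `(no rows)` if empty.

Alice | 4 ; Dana | 16 ; Mira | 1 ; Liam | 3 ; Dana | 4

LEFT JOIN keeps every customers row; unmatched ones get NULL for orders columns.
Group by customers.id and compute SUM(o.qty). SUM over an all-NULL group is NULL.
  4: ids {4, 6} → SUM(o.qty)=4
  5: ids {1, 2, 7, 10} → SUM(o.qty)=16
  6: ids {5} → SUM(o.qty)=1
  7: ids {8, 9} → SUM(o.qty)=3
  8: ids {3} → SUM(o.qty)=4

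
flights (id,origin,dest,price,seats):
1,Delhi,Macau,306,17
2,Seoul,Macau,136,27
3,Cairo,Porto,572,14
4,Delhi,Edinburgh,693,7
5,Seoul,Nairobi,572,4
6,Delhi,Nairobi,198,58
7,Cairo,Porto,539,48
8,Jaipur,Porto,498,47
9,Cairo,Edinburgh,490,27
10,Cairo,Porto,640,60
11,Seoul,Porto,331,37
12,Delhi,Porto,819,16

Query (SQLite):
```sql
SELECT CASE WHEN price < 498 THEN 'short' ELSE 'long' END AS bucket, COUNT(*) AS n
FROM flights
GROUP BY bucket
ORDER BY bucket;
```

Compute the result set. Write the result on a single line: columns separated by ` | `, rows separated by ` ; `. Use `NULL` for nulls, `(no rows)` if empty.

long | 7 ; short | 5

Bucket rows by price < 498 → 'short' else 'long'; count each bucket.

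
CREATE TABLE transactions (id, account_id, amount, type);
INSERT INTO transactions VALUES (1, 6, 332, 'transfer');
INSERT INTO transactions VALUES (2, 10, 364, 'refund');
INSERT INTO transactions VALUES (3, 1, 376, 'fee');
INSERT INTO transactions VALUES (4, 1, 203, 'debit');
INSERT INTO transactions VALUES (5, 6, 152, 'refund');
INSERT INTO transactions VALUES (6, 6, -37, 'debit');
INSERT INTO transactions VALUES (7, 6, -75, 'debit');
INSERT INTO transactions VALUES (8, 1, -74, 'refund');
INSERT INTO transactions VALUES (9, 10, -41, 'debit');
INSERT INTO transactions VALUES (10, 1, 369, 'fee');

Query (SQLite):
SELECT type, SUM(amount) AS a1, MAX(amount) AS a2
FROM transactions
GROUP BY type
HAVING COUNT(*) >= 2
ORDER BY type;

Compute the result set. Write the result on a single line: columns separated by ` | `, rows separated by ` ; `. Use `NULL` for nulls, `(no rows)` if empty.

Group transactions by type.
Per group compute: SUM(amount), MAX(amount).
HAVING: drop groups with fewer than 2 rows.
  debit: ids {4, 6, 7, 9} → SUM(amount)=50, MAX(amount)=203
  fee: ids {3, 10} → SUM(amount)=745, MAX(amount)=376
  refund: ids {2, 5, 8} → SUM(amount)=442, MAX(amount)=364
  transfer: ids {1} → SUM(amount)=332, MAX(amount)=332

debit | 50 | 203 ; fee | 745 | 376 ; refund | 442 | 364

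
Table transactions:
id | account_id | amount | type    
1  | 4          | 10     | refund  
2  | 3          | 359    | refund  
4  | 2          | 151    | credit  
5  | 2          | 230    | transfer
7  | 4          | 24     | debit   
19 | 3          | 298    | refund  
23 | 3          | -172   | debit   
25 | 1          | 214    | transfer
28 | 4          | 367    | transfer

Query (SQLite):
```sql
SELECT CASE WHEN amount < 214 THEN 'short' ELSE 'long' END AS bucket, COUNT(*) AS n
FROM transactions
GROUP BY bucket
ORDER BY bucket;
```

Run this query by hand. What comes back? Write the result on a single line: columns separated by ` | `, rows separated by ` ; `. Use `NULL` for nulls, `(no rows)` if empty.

Bucket rows by amount < 214 → 'short' else 'long'; count each bucket.

long | 5 ; short | 4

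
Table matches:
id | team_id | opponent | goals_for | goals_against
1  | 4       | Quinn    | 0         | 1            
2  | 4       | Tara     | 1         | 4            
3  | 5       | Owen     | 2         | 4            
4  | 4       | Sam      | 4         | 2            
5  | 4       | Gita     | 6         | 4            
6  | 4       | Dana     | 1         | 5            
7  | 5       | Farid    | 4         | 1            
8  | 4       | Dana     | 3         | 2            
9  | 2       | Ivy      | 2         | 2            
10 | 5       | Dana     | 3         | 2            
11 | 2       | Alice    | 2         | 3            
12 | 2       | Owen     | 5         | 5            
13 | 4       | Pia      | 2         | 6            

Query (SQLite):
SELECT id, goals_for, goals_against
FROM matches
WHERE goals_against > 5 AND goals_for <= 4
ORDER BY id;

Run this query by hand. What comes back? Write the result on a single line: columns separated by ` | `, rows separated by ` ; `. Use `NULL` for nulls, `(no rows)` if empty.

goals_against > 5: ids {13}
goals_for <= 4: ids {1, 2, 3, 4, 6, 7, 8, 9, 10, 11, 13}
Combine with AND.

13 | 2 | 6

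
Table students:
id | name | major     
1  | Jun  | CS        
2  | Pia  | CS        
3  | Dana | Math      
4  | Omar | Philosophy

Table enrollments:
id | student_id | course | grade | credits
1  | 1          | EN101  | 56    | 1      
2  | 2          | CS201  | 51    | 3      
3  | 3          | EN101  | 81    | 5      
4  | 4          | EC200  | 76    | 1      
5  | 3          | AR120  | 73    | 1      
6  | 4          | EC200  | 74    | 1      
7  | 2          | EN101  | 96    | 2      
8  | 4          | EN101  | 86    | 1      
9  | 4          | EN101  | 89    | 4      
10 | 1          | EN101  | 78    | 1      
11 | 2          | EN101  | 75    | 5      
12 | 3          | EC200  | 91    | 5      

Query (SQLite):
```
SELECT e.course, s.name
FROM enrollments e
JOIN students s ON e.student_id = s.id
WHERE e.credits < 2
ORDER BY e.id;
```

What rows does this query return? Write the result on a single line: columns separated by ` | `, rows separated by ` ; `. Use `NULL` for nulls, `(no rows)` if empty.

Each enrollments row matches the students row where student_id = students.id.
Then keep rows with e.credits < 2.

EN101 | Jun ; EC200 | Omar ; AR120 | Dana ; EC200 | Omar ; EN101 | Omar ; EN101 | Jun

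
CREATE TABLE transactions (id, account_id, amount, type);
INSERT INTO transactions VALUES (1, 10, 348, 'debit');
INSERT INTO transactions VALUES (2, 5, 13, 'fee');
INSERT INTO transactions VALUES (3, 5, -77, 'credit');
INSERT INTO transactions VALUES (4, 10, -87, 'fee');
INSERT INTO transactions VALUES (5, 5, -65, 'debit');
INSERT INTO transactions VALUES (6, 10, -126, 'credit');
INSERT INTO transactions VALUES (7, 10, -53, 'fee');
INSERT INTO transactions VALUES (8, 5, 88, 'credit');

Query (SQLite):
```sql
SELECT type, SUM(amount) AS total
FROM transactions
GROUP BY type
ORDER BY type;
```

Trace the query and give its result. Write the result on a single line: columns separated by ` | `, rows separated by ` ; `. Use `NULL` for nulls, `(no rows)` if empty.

Partition transactions by type; compute SUM(amount) within each group.
  credit: ids {3, 6, 8} → SUM(amount)=-115
  debit: ids {1, 5} → SUM(amount)=283
  fee: ids {2, 4, 7} → SUM(amount)=-127

credit | -115 ; debit | 283 ; fee | -127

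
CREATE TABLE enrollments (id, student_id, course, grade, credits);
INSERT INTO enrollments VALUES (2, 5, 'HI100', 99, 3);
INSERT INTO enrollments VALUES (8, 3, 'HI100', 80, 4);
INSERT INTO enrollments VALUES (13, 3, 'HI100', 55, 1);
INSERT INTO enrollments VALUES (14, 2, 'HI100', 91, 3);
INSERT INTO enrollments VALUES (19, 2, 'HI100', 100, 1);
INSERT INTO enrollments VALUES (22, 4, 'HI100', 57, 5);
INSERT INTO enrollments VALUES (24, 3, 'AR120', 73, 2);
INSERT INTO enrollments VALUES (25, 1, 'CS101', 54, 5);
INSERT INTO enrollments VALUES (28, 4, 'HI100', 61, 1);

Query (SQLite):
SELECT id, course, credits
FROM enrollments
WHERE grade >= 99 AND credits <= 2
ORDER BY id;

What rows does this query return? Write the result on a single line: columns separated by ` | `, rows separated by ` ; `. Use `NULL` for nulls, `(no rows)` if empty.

19 | HI100 | 1

grade >= 99: ids {2, 19}
credits <= 2: ids {13, 19, 24, 28}
Combine with AND.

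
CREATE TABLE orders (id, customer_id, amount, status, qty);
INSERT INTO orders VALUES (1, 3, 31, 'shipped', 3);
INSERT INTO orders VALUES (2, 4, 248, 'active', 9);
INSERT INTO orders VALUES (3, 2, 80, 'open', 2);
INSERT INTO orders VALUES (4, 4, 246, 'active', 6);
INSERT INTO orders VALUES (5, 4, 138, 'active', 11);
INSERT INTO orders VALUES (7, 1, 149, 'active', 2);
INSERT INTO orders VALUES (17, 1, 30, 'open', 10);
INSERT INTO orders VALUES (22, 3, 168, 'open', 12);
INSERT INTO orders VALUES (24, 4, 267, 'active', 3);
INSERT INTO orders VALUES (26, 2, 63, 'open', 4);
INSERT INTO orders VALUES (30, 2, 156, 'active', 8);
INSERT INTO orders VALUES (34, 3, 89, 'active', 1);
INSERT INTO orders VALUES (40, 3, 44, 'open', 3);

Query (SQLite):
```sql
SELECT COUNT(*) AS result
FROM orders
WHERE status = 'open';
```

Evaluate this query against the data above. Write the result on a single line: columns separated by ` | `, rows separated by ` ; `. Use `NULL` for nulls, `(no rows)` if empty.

Rows where status='open' → amount values: [80, 30, 168, 63, 44].
COUNT(*) counts rows → 5.

5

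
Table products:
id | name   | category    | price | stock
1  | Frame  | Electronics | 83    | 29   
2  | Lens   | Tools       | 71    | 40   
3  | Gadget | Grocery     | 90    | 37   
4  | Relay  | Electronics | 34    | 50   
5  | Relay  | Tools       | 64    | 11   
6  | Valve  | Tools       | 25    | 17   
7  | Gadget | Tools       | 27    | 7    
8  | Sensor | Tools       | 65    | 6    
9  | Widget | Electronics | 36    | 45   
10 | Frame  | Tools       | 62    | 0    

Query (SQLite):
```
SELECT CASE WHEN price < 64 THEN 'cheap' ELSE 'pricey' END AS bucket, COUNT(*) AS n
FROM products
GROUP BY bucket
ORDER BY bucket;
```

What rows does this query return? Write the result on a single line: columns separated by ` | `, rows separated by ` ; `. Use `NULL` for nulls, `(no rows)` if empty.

cheap | 5 ; pricey | 5

Bucket rows by price < 64 → 'cheap' else 'pricey'; count each bucket.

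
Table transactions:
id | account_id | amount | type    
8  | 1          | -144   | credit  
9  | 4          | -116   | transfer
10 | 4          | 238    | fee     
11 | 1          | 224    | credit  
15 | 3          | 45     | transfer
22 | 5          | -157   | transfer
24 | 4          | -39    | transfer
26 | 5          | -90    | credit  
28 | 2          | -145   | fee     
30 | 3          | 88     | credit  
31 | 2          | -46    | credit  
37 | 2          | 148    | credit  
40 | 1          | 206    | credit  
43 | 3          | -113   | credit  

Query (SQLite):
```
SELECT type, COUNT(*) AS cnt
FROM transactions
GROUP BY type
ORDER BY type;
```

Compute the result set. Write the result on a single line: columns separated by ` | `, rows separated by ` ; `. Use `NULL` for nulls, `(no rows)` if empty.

Partition transactions by type; compute COUNT(*) within each group.
  credit: ids {8, 11, 26, 30, 31, 37, 40, 43} → COUNT(*)=8
  fee: ids {10, 28} → COUNT(*)=2
  transfer: ids {9, 15, 22, 24} → COUNT(*)=4

credit | 8 ; fee | 2 ; transfer | 4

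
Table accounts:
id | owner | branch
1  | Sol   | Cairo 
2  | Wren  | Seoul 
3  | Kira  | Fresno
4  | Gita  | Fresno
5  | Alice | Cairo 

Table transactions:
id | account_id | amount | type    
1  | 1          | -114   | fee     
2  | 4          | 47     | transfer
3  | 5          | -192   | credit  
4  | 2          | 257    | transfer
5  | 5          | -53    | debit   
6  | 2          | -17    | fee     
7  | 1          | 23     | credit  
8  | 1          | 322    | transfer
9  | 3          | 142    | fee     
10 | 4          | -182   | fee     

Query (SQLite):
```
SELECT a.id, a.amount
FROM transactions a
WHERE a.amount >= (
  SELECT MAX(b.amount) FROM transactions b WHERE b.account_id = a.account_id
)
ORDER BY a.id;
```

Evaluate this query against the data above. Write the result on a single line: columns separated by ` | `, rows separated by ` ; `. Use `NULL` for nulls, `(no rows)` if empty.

For each transactions row a, compute MAX(amount) over rows sharing a.account_id.
Keep row a if a.amount >= that per-group MAX.
  account_id=1: MAX(amount) = 322
  account_id=2: MAX(amount) = 257
  account_id=3: MAX(amount) = 142
  account_id=4: MAX(amount) = 47
  account_id=5: MAX(amount) = -53

2 | 47 ; 4 | 257 ; 5 | -53 ; 8 | 322 ; 9 | 142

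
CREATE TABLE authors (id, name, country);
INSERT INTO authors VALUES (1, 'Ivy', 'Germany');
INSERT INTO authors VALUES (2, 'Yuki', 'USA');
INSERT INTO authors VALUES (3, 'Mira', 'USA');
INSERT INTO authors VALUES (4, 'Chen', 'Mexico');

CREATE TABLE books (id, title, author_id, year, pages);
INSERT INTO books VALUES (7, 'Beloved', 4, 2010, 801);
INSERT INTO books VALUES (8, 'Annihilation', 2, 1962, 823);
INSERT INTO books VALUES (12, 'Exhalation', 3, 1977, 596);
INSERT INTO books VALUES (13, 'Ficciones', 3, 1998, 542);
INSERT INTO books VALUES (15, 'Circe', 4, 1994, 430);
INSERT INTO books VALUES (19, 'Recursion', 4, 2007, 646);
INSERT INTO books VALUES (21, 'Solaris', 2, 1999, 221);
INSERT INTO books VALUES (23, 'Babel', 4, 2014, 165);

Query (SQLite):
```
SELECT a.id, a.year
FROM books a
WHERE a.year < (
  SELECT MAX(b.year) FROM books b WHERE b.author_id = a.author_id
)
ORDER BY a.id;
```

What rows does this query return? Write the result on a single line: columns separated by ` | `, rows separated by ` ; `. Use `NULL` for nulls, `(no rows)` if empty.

For each books row a, compute MAX(year) over rows sharing a.author_id.
Keep row a if a.year < that per-group MAX.
  author_id=2: MAX(year) = 1999
  author_id=3: MAX(year) = 1998
  author_id=4: MAX(year) = 2014

7 | 2010 ; 8 | 1962 ; 12 | 1977 ; 15 | 1994 ; 19 | 2007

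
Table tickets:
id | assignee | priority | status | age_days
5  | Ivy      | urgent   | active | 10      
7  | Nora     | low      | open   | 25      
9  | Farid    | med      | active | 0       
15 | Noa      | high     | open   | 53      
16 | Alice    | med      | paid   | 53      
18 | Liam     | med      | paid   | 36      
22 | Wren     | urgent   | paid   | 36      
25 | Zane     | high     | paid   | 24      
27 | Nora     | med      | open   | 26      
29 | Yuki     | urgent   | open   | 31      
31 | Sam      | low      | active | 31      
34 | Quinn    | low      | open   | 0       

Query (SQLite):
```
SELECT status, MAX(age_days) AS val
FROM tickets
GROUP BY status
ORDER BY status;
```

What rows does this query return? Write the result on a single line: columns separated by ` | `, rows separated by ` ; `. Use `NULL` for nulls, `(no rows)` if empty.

active | 31 ; open | 53 ; paid | 53

Partition tickets by status; compute MAX(age_days) within each group.
  active: ids {5, 9, 31} → MAX(age_days)=31
  open: ids {7, 15, 27, 29, 34} → MAX(age_days)=53
  paid: ids {16, 18, 22, 25} → MAX(age_days)=53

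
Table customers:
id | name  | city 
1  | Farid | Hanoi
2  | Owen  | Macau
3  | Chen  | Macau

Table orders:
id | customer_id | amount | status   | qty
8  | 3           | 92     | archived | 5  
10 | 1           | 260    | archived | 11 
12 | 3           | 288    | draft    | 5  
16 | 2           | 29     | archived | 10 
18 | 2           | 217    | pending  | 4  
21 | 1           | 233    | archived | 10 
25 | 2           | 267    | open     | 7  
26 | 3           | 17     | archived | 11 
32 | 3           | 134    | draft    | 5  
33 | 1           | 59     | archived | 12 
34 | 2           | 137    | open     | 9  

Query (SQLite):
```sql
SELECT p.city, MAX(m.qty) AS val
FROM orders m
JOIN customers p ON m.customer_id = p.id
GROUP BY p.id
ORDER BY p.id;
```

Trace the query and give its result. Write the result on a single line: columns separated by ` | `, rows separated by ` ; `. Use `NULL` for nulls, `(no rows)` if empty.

Hanoi | 12 ; Macau | 10 ; Macau | 11

Join each orders row to its customers via customer_id.
Group joined rows by customers.id; compute MAX(m.qty) per group.
  1: ids {10, 21, 33} → MAX(m.qty)=12
  2: ids {16, 18, 25, 34} → MAX(m.qty)=10
  3: ids {8, 12, 26, 32} → MAX(m.qty)=11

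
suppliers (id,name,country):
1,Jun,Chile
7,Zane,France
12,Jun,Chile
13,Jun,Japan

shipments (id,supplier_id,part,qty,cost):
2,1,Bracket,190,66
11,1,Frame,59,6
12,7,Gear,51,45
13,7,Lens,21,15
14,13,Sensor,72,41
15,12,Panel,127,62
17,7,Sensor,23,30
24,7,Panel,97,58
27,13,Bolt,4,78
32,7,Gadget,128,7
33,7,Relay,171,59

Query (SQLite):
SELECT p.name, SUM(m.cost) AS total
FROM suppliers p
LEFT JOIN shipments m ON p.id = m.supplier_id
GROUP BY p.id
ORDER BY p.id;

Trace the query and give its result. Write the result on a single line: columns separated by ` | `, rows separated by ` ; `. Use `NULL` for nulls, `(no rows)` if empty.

LEFT JOIN keeps every suppliers row; unmatched ones get NULL for shipments columns.
Group by suppliers.id and compute SUM(m.cost). SUM over an all-NULL group is NULL.
  1: ids {2, 11} → SUM(m.cost)=72
  7: ids {12, 13, 17, 24, 32, 33} → SUM(m.cost)=214
  12: ids {15} → SUM(m.cost)=62
  13: ids {14, 27} → SUM(m.cost)=119

Jun | 72 ; Zane | 214 ; Jun | 62 ; Jun | 119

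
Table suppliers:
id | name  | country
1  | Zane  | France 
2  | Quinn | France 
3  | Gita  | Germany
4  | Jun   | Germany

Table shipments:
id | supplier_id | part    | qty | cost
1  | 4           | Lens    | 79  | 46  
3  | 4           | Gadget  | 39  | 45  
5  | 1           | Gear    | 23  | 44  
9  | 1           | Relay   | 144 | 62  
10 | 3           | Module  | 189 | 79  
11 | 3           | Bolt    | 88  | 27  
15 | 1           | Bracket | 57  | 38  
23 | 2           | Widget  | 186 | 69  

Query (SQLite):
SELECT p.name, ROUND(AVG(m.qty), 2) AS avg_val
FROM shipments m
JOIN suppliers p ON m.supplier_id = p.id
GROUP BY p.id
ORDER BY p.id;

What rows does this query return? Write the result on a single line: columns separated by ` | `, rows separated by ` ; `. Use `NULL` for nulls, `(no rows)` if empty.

Join each shipments row to its suppliers via supplier_id.
Group joined rows by suppliers.id; compute ROUND(AVG(m.qty), 2) per group.
  1: ids {5, 9, 15} → ROUND(AVG(m.qty), 2)=74.67
  2: ids {23} → ROUND(AVG(m.qty), 2)=186
  3: ids {10, 11} → ROUND(AVG(m.qty), 2)=138.5
  4: ids {1, 3} → ROUND(AVG(m.qty), 2)=59

Zane | 74.67 ; Quinn | 186 ; Gita | 138.5 ; Jun | 59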